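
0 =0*122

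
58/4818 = 29/2409 = 0.01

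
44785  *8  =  358280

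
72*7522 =541584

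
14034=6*2339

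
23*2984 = 68632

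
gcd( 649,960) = 1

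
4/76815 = 4/76815=0.00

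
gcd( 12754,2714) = 2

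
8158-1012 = 7146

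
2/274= 1/137 = 0.01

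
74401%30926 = 12549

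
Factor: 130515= 3^1 *5^1*7^1* 11^1 * 113^1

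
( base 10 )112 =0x70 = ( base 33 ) 3D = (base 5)422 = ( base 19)5H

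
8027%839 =476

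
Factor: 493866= 2^1 * 3^2*27437^1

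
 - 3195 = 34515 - 37710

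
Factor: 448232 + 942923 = 1391155 = 5^1*23^1*12097^1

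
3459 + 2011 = 5470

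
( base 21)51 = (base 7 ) 211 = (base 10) 106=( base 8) 152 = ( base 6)254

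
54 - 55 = -1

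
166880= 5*33376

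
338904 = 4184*81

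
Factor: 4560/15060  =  2^2*19^1*251^( - 1 ) = 76/251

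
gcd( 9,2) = 1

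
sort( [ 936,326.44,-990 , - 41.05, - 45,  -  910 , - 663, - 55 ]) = [  -  990,  -  910,-663,- 55,  -  45, - 41.05, 326.44, 936] 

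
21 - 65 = -44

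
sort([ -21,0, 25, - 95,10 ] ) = [-95,  -  21, 0, 10,25 ] 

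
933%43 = 30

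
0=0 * 25708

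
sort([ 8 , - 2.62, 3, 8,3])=[-2.62 , 3,3,  8, 8 ]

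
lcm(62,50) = 1550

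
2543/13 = 2543/13 = 195.62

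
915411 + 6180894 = 7096305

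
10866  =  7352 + 3514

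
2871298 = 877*3274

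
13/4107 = 13/4107  =  0.00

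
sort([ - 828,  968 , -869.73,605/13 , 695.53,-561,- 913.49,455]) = [ - 913.49,-869.73, - 828, - 561, 605/13, 455,695.53,968] 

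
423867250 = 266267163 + 157600087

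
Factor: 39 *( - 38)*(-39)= 2^1 * 3^2*13^2*19^1 = 57798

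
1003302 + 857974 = 1861276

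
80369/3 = 80369/3 = 26789.67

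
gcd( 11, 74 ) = 1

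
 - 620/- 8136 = 155/2034 = 0.08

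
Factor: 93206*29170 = 2^2*5^1 * 29^1*1607^1 * 2917^1 = 2718819020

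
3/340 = 3/340=0.01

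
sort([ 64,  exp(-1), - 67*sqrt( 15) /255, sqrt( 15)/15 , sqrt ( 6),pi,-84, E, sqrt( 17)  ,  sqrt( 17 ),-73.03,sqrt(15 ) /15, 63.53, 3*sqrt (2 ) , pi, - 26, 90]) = [-84, - 73.03, - 26, - 67*sqrt( 15) /255, sqrt( 15) /15 , sqrt( 15) /15, exp( - 1 ), sqrt(6), E,  pi, pi,sqrt( 17 ), sqrt(17 ), 3*sqrt(2 ), 63.53, 64,90]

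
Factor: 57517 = 113^1*509^1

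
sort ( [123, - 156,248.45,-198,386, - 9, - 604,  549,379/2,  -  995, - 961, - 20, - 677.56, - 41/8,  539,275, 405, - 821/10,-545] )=[ - 995,  -  961 , - 677.56,-604, - 545, - 198,  -  156, - 821/10, - 20, - 9 , - 41/8,123, 379/2, 248.45, 275, 386, 405, 539 , 549 ]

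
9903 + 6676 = 16579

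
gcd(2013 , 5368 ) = 671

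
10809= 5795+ 5014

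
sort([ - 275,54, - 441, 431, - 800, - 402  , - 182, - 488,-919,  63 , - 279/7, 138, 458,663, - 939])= [ - 939, - 919, - 800, - 488, - 441, - 402, - 275, - 182, - 279/7, 54 , 63,138, 431,  458,  663]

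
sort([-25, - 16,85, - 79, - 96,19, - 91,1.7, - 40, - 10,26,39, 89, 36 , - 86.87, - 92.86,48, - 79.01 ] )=[- 96, - 92.86, - 91, - 86.87, - 79.01,-79, - 40,  -  25 , - 16,-10, 1.7, 19,26, 36,39,48, 85,89]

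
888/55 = 888/55=16.15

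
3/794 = 3/794 = 0.00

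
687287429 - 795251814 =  - 107964385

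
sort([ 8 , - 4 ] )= [ - 4, 8]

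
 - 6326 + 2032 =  - 4294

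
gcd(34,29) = 1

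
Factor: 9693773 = 163^1*59471^1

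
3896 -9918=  - 6022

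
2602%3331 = 2602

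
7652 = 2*3826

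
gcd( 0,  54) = 54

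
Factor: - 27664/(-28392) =2^1*3^(- 1)  *13^( - 1)*19^1 = 38/39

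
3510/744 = 585/124 = 4.72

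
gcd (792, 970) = 2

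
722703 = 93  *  7771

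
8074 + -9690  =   - 1616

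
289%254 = 35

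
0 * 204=0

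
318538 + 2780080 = 3098618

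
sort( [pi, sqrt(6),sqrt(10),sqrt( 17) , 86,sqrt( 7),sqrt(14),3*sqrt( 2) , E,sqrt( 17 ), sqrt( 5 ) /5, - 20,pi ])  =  [ - 20, sqrt (5 ) /5, sqrt(6),sqrt(7), E,pi,pi  ,  sqrt( 10 ), sqrt( 14),sqrt(17),sqrt (17), 3*sqrt( 2),86]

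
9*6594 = 59346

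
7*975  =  6825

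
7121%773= 164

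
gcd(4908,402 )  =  6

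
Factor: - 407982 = - 2^1 *3^1*97^1 * 701^1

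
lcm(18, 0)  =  0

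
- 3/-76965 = 1/25655 = 0.00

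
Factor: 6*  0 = 0^1 = 0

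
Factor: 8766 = 2^1 *3^2*487^1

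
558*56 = 31248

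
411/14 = 411/14 = 29.36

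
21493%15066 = 6427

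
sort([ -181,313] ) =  [-181, 313]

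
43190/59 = 43190/59 = 732.03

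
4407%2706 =1701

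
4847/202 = 4847/202 = 24.00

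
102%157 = 102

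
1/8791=1/8791=0.00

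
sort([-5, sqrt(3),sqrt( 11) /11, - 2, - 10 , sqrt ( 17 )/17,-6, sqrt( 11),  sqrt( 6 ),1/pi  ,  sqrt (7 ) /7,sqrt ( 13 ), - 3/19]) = [- 10, - 6, - 5, - 2, - 3/19,sqrt( 17 )/17, sqrt( 11)/11,  1/pi , sqrt ( 7) /7, sqrt ( 3 ), sqrt(6)  ,  sqrt (11),sqrt( 13) ] 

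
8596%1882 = 1068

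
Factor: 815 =5^1*163^1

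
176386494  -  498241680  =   - 321855186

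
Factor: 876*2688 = 2354688  =  2^9*3^2*7^1*73^1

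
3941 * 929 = 3661189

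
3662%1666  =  330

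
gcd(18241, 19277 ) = 37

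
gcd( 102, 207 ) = 3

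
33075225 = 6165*5365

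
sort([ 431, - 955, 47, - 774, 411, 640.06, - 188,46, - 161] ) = [ - 955,-774, - 188, - 161,46, 47,  411,431, 640.06]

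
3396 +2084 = 5480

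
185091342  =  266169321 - 81077979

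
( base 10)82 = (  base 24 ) 3a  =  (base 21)3j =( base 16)52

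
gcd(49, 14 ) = 7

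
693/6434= 693/6434 = 0.11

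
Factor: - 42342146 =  -2^1*7^1*11^1*19^1*29^1*499^1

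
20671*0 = 0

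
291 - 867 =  - 576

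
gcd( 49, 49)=49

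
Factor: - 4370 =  - 2^1*5^1*19^1*23^1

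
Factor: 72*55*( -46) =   -  182160 = - 2^4*3^2*5^1*11^1*23^1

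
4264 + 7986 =12250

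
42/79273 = 42/79273 = 0.00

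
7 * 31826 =222782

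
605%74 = 13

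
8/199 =8/199 = 0.04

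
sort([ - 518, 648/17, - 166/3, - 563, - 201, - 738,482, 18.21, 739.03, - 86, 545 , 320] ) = [  -  738, - 563,-518, - 201, - 86, - 166/3, 18.21 , 648/17, 320, 482, 545, 739.03 ]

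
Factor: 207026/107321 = 2^1*59^( - 1)*107^(-1)*6089^1 = 12178/6313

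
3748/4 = 937 = 937.00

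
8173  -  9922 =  - 1749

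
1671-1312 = 359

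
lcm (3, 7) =21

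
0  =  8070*0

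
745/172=745/172 = 4.33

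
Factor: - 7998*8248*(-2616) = 172570990464 = 2^7*3^2*31^1*43^1*109^1*1031^1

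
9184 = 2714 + 6470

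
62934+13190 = 76124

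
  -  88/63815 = - 88/63815=- 0.00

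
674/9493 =674/9493= 0.07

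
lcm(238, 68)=476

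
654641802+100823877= 755465679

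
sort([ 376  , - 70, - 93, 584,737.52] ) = [-93, - 70, 376, 584, 737.52 ] 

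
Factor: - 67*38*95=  - 241870 =- 2^1*5^1*19^2*67^1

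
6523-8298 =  - 1775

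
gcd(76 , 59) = 1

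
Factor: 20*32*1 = 2^7*5^1 = 640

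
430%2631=430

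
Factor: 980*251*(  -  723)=  -  177843540 = -  2^2 * 3^1*5^1 * 7^2*241^1*251^1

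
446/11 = 40 + 6/11 =40.55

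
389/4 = 97 + 1/4  =  97.25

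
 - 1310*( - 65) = 85150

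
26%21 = 5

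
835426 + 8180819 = 9016245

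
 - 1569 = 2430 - 3999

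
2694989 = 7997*337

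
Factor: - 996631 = -996631^1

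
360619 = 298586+62033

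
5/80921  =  5/80921 = 0.00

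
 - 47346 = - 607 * 78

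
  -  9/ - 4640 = 9/4640 = 0.00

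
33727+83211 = 116938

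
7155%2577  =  2001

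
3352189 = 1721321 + 1630868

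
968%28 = 16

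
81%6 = 3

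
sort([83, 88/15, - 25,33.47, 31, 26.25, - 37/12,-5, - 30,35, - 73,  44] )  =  [  -  73, - 30 , - 25,  -  5,-37/12,  88/15, 26.25,  31,33.47, 35,44, 83 ]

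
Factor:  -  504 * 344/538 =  - 86688/269 = - 2^5 * 3^2*7^1*43^1*269^( - 1)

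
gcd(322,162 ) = 2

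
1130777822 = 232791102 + 897986720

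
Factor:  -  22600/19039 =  - 2^3 * 5^2*79^( - 1 ) * 113^1*241^( - 1)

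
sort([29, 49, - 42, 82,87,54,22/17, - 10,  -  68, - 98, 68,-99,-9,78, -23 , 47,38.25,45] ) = [  -  99,-98,  -  68,-42, - 23, - 10,-9, 22/17,29,38.25,45,47,  49 , 54,68,78,82  ,  87 ]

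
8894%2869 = 287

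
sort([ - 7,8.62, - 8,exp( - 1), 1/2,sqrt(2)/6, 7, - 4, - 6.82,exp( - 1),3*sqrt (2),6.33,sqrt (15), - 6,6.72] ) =[ - 8, - 7,-6.82,-6 , - 4,sqrt(2 )/6,exp( - 1 ),exp( - 1),1/2,sqrt(15 ),3 * sqrt(2),6.33 , 6.72,7,8.62 ]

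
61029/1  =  61029= 61029.00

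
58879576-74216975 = - 15337399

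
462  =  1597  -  1135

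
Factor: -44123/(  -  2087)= 2087^( - 1) * 44123^1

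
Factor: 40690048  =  2^7 *7^1*45413^1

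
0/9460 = 0 = 0.00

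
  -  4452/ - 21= 212/1= 212.00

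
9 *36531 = 328779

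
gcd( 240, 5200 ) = 80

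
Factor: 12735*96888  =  2^3*3^3*5^1*11^1*283^1*367^1 = 1233868680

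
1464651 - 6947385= - 5482734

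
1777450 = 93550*19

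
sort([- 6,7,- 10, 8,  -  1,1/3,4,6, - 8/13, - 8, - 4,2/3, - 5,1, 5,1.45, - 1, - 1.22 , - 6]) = [ - 10, - 8 , - 6, - 6, - 5, - 4, -1.22, - 1 , - 1, - 8/13,1/3,2/3,1 , 1.45 , 4,  5,6, 7 , 8]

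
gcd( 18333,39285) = 2619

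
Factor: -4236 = - 2^2*3^1*353^1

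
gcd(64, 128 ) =64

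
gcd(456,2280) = 456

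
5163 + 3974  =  9137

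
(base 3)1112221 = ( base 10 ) 1132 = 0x46C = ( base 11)93A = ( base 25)1k7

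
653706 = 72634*9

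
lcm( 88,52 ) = 1144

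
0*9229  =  0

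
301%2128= 301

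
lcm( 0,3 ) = 0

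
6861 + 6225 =13086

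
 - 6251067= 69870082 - 76121149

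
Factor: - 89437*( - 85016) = 2^3 *17^1*5261^1 *10627^1 = 7603575992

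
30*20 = 600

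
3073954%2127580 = 946374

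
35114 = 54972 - 19858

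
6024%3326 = 2698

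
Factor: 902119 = 902119^1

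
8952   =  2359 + 6593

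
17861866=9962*1793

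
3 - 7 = -4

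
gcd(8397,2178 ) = 9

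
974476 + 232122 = 1206598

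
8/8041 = 8/8041 = 0.00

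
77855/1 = 77855 = 77855.00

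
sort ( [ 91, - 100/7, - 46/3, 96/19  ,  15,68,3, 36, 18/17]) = [ - 46/3, - 100/7, 18/17 , 3 , 96/19,15,36, 68,91 ] 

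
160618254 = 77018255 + 83599999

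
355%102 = 49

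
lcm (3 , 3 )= 3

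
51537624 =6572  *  7842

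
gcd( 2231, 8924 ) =2231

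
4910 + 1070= 5980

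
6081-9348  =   - 3267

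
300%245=55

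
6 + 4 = 10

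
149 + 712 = 861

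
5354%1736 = 146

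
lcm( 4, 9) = 36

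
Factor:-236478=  - 2^1*3^1*11^1*3583^1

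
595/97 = 6 + 13/97 = 6.13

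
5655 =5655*1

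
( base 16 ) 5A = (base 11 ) 82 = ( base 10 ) 90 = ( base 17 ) 55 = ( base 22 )42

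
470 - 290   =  180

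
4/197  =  4/197  =  0.02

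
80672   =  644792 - 564120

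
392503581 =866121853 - 473618272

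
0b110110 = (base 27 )20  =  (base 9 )60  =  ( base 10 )54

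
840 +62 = 902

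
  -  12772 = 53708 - 66480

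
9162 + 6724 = 15886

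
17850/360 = 49+7/12 = 49.58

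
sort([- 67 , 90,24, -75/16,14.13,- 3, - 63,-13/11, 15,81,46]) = [-67 , - 63,-75/16,-3, - 13/11,14.13 , 15,24, 46, 81,90 ]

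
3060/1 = 3060 =3060.00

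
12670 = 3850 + 8820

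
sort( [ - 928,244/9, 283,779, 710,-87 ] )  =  [- 928,  -  87 , 244/9,283 , 710 , 779 ]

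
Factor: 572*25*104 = 2^5 * 5^2 *11^1*13^2 = 1487200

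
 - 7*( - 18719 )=131033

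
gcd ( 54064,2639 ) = 1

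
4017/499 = 8  +  25/499 = 8.05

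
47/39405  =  47/39405  =  0.00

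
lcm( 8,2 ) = 8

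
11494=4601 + 6893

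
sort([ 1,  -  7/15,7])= [ - 7/15,1,7] 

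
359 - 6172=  - 5813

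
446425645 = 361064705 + 85360940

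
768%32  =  0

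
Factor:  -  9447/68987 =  - 3^1*47^1*67^1*149^( - 1 )*463^( - 1)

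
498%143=69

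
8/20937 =8/20937 = 0.00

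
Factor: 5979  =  3^1*1993^1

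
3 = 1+2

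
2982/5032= 1491/2516= 0.59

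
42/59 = 42/59  =  0.71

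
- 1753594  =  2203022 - 3956616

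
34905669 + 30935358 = 65841027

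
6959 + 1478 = 8437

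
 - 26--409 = 383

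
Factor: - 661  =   - 661^1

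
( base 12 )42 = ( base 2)110010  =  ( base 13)3B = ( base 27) 1N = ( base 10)50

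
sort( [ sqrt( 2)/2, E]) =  [sqrt(2)/2, E]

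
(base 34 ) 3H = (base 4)1313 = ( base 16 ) 77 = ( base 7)230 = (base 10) 119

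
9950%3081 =707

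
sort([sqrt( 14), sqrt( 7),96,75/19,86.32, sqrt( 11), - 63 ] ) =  [ - 63,sqrt( 7 ),sqrt( 11 ) , sqrt( 14 ) , 75/19 , 86.32, 96]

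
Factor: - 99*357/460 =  - 35343/460 = - 2^( - 2 )*3^3*5^ ( - 1 )*7^1*11^1*17^1*23^( - 1)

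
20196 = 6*3366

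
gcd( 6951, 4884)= 3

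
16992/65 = 261 + 27/65= 261.42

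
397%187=23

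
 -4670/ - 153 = 4670/153  =  30.52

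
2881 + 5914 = 8795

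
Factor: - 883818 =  - 2^1*3^3*13^1 * 1259^1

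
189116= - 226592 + 415708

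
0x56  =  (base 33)2K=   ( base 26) 38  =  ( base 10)86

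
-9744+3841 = -5903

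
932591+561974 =1494565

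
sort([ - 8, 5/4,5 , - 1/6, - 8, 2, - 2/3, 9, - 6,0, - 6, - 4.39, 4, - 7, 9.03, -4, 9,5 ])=[ - 8, - 8,-7, -6 , - 6, - 4.39, - 4, - 2/3,- 1/6, 0, 5/4, 2, 4, 5,5,9, 9, 9.03 ]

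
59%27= 5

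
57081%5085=1146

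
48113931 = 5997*8023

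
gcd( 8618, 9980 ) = 2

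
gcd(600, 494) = 2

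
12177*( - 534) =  - 6502518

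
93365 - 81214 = 12151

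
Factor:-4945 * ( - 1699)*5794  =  48678609670 = 2^1*5^1* 23^1*43^1*1699^1*2897^1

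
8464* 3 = 25392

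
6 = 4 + 2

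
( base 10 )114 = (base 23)4m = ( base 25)4e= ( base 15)79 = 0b1110010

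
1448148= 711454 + 736694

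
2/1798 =1/899 = 0.00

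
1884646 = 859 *2194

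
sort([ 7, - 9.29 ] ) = [- 9.29 , 7 ]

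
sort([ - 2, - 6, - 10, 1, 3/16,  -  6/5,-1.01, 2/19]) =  [ - 10, - 6, - 2,-6/5, - 1.01, 2/19, 3/16, 1 ] 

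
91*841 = 76531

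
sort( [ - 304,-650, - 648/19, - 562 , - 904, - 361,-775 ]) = [ - 904,-775,-650, - 562, - 361,-304,  -  648/19 ]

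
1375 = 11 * 125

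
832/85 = 832/85 = 9.79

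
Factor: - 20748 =- 2^2*3^1*7^1 * 13^1*19^1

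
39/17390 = 39/17390 = 0.00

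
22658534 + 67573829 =90232363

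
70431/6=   23477/2 = 11738.50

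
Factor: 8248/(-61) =-2^3 * 61^(  -  1 )*1031^1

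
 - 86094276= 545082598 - 631176874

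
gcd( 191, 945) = 1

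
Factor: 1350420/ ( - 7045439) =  - 2^2 * 3^1*5^1*61^(  -  1)*71^1*317^1*115499^ ( - 1)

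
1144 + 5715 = 6859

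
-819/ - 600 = 273/200 = 1.36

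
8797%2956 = 2885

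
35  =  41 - 6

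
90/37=2+16/37  =  2.43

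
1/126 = 1/126 = 0.01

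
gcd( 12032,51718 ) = 2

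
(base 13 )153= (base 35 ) 6r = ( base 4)3231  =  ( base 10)237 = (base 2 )11101101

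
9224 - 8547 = 677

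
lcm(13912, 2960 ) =139120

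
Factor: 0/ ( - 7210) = 0 = 0^1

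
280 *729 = 204120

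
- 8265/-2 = 4132+1/2 = 4132.50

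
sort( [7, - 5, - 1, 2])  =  [ - 5, - 1, 2,7] 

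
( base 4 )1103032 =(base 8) 12316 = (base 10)5326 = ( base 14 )1D26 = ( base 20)D66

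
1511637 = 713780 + 797857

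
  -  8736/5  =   - 1748 + 4/5 = -1747.20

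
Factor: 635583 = 3^1*13^1*43^1*379^1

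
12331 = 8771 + 3560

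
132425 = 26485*5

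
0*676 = 0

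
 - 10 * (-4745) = 47450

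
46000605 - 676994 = 45323611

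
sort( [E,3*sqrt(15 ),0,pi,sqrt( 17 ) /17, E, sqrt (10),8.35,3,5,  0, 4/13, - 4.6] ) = [ - 4.6,0, 0,sqrt( 17) /17,4/13,E, E,  3,pi, sqrt(10 ), 5, 8.35,  3 * sqrt( 15)]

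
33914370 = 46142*735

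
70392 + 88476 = 158868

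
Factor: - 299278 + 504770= 2^2*7^1 * 41^1*179^1 = 205492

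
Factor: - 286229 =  - 17^1 * 113^1*149^1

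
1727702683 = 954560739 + 773141944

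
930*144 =133920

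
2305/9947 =2305/9947 = 0.23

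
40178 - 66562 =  - 26384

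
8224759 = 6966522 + 1258237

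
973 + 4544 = 5517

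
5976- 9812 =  - 3836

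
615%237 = 141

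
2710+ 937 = 3647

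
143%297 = 143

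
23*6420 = 147660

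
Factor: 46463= 97^1*479^1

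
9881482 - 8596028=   1285454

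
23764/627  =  23764/627= 37.90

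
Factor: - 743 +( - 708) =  - 1451 = - 1451^1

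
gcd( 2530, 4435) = 5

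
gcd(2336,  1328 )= 16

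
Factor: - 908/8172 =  - 3^(- 2) = - 1/9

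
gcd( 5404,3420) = 4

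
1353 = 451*3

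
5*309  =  1545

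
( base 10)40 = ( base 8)50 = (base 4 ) 220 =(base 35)15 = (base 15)2a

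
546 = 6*91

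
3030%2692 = 338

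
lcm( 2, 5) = 10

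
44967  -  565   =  44402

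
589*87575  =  51581675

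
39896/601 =66 + 230/601=66.38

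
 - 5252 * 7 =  - 36764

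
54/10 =5 + 2/5= 5.40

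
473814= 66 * 7179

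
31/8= 3+ 7/8 = 3.88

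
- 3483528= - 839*4152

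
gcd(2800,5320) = 280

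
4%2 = 0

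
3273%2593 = 680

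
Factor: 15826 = 2^1 * 41^1  *  193^1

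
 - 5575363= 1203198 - 6778561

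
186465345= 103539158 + 82926187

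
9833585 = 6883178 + 2950407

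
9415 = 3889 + 5526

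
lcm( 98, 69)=6762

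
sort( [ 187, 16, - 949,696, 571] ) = [ - 949,16, 187,571 , 696 ] 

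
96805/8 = 12100 + 5/8  =  12100.62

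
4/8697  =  4/8697 =0.00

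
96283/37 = 2602 + 9/37 = 2602.24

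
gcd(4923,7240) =1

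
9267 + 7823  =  17090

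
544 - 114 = 430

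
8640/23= 375  +  15/23 = 375.65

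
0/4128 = 0  =  0.00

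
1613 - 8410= -6797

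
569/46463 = 569/46463 = 0.01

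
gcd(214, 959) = 1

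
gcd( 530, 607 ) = 1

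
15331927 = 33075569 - 17743642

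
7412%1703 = 600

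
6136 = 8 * 767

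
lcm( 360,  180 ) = 360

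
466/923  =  466/923 = 0.50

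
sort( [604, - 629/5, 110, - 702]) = [ - 702, - 629/5, 110, 604 ] 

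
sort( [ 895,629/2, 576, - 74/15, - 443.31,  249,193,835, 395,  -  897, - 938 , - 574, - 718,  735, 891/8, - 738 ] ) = [ - 938, - 897, - 738,-718, -574, - 443.31,  -  74/15, 891/8  ,  193 , 249,  629/2, 395, 576, 735,  835 , 895 ]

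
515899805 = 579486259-63586454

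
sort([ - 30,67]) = [ - 30, 67]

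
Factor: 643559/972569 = 7^1 * 13^( - 1)*79^( - 1)*89^1*947^(-1 ) * 1033^1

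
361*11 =3971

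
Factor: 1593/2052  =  59/76 = 2^( - 2)*19^( - 1 )*59^1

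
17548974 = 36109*486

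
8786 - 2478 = 6308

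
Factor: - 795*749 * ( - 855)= 3^3 *5^2*7^1 * 19^1 *53^1*107^1=509114025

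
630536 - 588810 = 41726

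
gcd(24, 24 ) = 24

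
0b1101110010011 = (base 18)13e3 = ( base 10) 7059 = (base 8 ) 15623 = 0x1B93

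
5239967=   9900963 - 4660996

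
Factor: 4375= 5^4 * 7^1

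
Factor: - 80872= - 2^3*11^1*919^1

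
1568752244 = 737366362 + 831385882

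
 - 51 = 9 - 60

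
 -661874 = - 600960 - 60914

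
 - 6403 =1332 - 7735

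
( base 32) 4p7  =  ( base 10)4903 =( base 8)11447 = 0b1001100100111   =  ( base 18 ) F27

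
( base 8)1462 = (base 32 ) PI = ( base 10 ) 818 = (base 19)251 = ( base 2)1100110010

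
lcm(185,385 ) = 14245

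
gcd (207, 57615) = 69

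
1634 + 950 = 2584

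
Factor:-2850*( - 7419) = 2^1*3^2*5^2*19^1*2473^1 = 21144150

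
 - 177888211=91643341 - 269531552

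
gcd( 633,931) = 1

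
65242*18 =1174356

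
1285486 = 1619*794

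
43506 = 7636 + 35870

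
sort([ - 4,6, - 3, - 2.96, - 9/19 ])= [ - 4, - 3, - 2.96,  -  9/19,  6]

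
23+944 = 967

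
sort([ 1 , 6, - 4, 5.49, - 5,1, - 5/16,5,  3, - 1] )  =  [ - 5 , - 4, - 1, - 5/16, 1,1,3,5,5.49,6]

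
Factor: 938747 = 938747^1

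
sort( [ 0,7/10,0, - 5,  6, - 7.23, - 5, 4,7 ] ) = [-7.23, - 5, - 5,0,0,7/10,4,6,7]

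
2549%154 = 85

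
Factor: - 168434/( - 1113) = 454/3 = 2^1*3^ ( - 1 )*227^1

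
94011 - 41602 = 52409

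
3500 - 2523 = 977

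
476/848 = 119/212 =0.56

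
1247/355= 3 + 182/355=3.51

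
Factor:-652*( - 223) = 2^2*163^1*223^1 = 145396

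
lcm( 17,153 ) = 153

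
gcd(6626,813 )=1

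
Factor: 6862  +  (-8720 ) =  - 2^1*929^1 = - 1858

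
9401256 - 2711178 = 6690078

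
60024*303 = 18187272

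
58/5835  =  58/5835 = 0.01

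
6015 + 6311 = 12326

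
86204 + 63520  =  149724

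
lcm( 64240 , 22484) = 449680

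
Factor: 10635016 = 2^3*7^1*23^2*359^1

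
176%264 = 176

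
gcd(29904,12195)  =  3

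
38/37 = 1 + 1/37 = 1.03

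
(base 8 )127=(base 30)2R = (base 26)39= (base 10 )87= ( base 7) 153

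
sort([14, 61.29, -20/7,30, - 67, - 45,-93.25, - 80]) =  [ - 93.25, - 80 , - 67, - 45, - 20/7,14,30,61.29 ] 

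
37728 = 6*6288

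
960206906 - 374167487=586039419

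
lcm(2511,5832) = 180792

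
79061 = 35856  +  43205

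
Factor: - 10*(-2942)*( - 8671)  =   - 255100820 =-2^2*5^1*13^1*23^1*29^1 * 1471^1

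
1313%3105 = 1313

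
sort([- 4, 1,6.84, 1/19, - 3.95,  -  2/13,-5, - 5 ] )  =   [ - 5, - 5  , - 4, - 3.95, - 2/13, 1/19, 1,6.84 ]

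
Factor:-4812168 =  - 2^3*3^1*19^1*61^1*173^1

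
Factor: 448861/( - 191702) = - 2^ ( - 1)*13693^(  -  1 )*64123^1=- 64123/27386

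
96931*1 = 96931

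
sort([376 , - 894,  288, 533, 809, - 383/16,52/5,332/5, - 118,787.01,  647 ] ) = [-894, - 118, - 383/16,52/5,332/5,288,376, 533,647 , 787.01,809 ] 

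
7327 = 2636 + 4691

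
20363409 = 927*21967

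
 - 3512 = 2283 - 5795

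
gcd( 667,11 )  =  1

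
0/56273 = 0 =0.00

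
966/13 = 966/13=74.31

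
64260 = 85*756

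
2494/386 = 1247/193 = 6.46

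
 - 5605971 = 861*( - 6511 )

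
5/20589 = 5/20589= 0.00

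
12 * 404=4848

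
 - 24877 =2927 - 27804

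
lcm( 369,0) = 0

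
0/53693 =0 = 0.00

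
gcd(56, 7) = 7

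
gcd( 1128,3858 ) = 6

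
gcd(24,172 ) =4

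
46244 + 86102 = 132346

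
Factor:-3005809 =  - 3005809^1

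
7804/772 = 1951/193 = 10.11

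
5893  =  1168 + 4725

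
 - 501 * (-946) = 473946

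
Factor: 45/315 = 1/7 =7^( - 1)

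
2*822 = 1644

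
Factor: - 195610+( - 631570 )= - 827180=- 2^2*5^1*59^1*701^1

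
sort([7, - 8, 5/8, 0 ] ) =[ - 8,0, 5/8, 7 ] 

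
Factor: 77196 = 2^2*3^1 * 7^1 * 919^1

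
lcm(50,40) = 200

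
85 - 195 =-110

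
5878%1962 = 1954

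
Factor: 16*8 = 128= 2^7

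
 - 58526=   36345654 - 36404180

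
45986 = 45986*1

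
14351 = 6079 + 8272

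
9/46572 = 3/15524 = 0.00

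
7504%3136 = 1232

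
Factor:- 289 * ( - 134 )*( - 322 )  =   - 12469772 = -  2^2*7^1 * 17^2*23^1*67^1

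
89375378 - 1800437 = 87574941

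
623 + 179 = 802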